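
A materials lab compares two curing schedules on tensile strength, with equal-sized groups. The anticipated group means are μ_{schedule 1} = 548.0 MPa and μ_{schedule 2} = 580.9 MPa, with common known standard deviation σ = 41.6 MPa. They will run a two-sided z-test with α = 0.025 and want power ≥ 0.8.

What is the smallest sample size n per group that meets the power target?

n = 31 per group

Standardized effect: d = |μ_{schedule 1} − μ_{schedule 2}| / σ = |548.0 − 580.9| / 41.6 = 0.7909
Set Φ(δ − 2.241) = 0.8; then δ − 2.241 = Φ⁻¹(0.8) = 0.842, giving δ = 3.083.
(The Φ(−δ − z_{α/2}) term is vanishingly small for δ > 0 and is dropped in the standard sample-size formula.)
δ = d·√(n/2) ⇒ n = 2(δ/d)² = 2 × (3.083 / 0.7909)² = 30.39.
Rounding up, n = 31 per group.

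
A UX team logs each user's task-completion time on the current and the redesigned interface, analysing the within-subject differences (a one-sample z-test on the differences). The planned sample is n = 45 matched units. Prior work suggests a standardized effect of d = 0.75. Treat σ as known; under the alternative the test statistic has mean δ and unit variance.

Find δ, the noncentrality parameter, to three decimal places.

The noncentrality parameter scales effect size by the design's sample-size factor: δ = d·√n = 0.75 × √45 = 5.0312

δ ≈ 5.031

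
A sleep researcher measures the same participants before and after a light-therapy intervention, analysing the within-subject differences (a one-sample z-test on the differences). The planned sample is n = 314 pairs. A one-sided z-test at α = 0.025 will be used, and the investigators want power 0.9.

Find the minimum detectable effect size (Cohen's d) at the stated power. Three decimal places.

d ≈ 0.183

Need Φ(δ − 1.960) = 0.9, so δ = 1.960 + 1.282 = 3.242.
δ = d·√n ⇒ d = δ/√n = 3.242/√314 = 0.1829.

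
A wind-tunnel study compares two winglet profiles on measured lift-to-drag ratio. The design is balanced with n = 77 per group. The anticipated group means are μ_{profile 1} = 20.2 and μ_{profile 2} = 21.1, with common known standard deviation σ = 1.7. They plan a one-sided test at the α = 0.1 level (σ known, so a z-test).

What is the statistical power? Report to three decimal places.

Standardized effect: d = |μ_{profile 1} − μ_{profile 2}| / σ = |20.2 − 21.1| / 1.7 = 0.5294
Noncentrality parameter: δ = d·√(n/2) = 0.5294 × √(77/2) = 3.2849
Critical value for a one-sided test at α = 0.1: z_α = 1.282.
Power = Φ(δ − 1.282) = Φ(2.003) = 0.9774.

Power ≈ 0.977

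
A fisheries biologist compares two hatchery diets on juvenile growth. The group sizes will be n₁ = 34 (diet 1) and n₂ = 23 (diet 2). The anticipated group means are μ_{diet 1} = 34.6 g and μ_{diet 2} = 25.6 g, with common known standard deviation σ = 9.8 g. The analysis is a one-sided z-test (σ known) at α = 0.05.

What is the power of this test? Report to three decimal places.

Standardized effect: d = |μ_{diet 1} − μ_{diet 2}| / σ = |34.6 − 25.6| / 9.8 = 0.9184
Noncentrality parameter: δ = d / √(1/n₁ + 1/n₂) = 0.9184 / √(1/34 + 1/23) = 3.4016
One-sided α = 0.05 → critical value z_{0.05} = 1.645.
Power = P(Z > 1.645 − δ) = Φ(1.757) = 0.9605.

Power ≈ 0.961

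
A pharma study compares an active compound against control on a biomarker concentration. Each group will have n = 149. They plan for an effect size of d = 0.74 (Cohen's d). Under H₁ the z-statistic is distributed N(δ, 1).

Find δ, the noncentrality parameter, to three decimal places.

δ = d·√(n/2) = 0.74 × √(149/2) = 6.3872

δ ≈ 6.387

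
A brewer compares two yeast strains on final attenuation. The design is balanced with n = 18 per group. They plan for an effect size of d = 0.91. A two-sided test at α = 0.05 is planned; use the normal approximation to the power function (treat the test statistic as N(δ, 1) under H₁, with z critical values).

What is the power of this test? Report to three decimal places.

Noncentrality parameter: δ = d·√(n/2) = 0.91 × √(18/2) = 2.7300
Two-sided α = 0.05 → critical value z_{0.025} = 1.960.
Power = Φ(δ − 1.960) + Φ(−δ − 1.960) = Φ(0.770) + Φ(-4.690) = 0.7794 + 0.0000 = 0.7794.

Power ≈ 0.779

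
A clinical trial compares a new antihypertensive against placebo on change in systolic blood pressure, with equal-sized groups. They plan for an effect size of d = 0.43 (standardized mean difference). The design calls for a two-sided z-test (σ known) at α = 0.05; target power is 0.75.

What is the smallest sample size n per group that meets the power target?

Set Φ(δ − 1.960) = 0.75; then δ − 1.960 = Φ⁻¹(0.75) = 0.674, giving δ = 2.634.
(For δ > 0 the lower-tail rejection region contributes negligibly to power, so the one-term inversion is standard.)
δ = d·√(n/2) ⇒ n = 2(δ/d)² = 2 × (2.634 / 0.43)² = 75.07.
Rounding up, n = 76 per group.

n = 76 per group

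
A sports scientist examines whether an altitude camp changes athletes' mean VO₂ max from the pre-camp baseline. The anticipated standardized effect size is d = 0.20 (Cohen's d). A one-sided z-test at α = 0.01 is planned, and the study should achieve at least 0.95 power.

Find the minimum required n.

Set Φ(δ − 2.326) = 0.95; then δ − 2.326 = Φ⁻¹(0.95) = 1.645, giving δ = 3.971.
δ = d·√n ⇒ n = (δ/d)² = (3.971 / 0.20)² = 394.26.
Round up to the next whole unit.

n = 395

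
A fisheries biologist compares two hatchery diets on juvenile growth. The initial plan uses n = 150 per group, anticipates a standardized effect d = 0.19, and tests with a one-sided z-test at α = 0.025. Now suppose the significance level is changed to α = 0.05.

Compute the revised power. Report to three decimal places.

δ = d·√(n/2) = 0.19 × √(150/2) = 1.6454 (unchanged). New critical value: z_{0.05} = 1.645.
Revised power = Φ(δ − 1.645) = Φ(0.001) = 0.5002.

Power ≈ 0.500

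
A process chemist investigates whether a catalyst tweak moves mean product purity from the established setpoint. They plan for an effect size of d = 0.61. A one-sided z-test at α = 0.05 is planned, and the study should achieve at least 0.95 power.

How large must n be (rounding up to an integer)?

n = 30

Set Φ(δ − 1.645) = 0.95; then δ − 1.645 = Φ⁻¹(0.95) = 1.645, giving δ = 3.290.
δ = d·√n ⇒ n = (δ/d)² = (3.290 / 0.61)² = 29.08.
Rounding up, n = 30.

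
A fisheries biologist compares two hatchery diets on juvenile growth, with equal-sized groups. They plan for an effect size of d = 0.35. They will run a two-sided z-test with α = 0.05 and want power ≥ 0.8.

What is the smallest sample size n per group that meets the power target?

Set Φ(δ − 1.960) = 0.8; then δ − 1.960 = Φ⁻¹(0.8) = 0.842, giving δ = 2.802.
(Ignoring the negligible lower-tail rejection probability gives the usual closed-form inversion.)
δ = d·√(n/2) ⇒ n = 2(δ/d)² = 2 × (2.802 / 0.35)² = 128.14.
Round up to the next whole unit.

n = 129 per group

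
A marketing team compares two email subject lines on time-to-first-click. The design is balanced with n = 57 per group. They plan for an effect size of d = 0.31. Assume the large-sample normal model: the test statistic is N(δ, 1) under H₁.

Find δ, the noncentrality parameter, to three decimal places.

The noncentrality parameter scales effect size by the design's sample-size factor: δ = d·√(n/2) = 0.31 × √(57/2) = 1.6549

δ ≈ 1.655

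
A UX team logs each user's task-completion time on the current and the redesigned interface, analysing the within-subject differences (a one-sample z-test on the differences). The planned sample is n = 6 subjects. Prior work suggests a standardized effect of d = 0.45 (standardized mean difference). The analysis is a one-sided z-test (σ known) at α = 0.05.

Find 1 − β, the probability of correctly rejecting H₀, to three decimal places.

Noncentrality parameter: δ = d·√n = 0.45 × √6 = 1.1023
Critical value for a one-sided test at α = 0.05: z_α = 1.645.
Power = P(Z > 1.645 − δ) = Φ(-0.543) = 0.2937.

Power ≈ 0.294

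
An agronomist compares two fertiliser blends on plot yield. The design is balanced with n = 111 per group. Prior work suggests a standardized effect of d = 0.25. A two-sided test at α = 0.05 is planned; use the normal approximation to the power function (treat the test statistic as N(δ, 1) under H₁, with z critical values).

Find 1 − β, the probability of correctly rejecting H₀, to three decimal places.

Power ≈ 0.461

Noncentrality parameter: δ = d·√(n/2) = 0.25 × √(111/2) = 1.8625
Two-sided α = 0.05 → critical value z_{0.025} = 1.960.
Power = Φ(δ − 1.960) + Φ(−δ − 1.960) = Φ(-0.098) + Φ(-3.822) = 0.4612 + 0.0001 = 0.4612.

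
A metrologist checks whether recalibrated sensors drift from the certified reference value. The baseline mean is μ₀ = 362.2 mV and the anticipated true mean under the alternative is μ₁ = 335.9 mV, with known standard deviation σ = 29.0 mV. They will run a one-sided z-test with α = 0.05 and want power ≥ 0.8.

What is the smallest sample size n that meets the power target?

n = 8

Standardized effect: d = |μ₁ − μ₀| / σ = |335.9 − 362.2| / 29.0 = 0.9069
Set Φ(δ − 1.645) = 0.8; then δ − 1.645 = Φ⁻¹(0.8) = 0.842, giving δ = 2.486.
δ = d·√n ⇒ n = (δ/d)² = (2.486 / 0.9069)² = 7.52.
Round up to the next whole unit.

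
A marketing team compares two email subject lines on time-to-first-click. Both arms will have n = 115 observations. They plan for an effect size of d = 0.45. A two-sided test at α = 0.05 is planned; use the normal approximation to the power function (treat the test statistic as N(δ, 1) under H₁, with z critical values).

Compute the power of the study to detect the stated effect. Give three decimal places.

Noncentrality parameter: δ = d·√(n/2) = 0.45 × √(115/2) = 3.4123
Critical value for a two-sided test at α = 0.05: z_{α/2} = 1.960.
Power = Φ(δ − 1.960) + Φ(−δ − 1.960) = Φ(1.452) + Φ(-5.372) = 0.9268 + 0.0000 = 0.9268.

Power ≈ 0.927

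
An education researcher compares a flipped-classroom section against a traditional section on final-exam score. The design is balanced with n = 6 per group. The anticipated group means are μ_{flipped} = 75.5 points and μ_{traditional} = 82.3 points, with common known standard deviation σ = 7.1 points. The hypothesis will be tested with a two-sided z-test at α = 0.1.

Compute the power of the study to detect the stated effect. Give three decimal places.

Standardized effect: d = |μ_{flipped} − μ_{traditional}| / σ = |75.5 − 82.3| / 7.1 = 0.9577
Noncentrality parameter: δ = d·√(n/2) = 0.9577 × √(6/2) = 1.6589
Critical value for a two-sided test at α = 0.1: z_{α/2} = 1.645.
Power = Φ(δ − 1.645) + Φ(−δ − 1.645) = Φ(0.014) + Φ(-3.304) = 0.5056 + 0.0005 = 0.5061.

Power ≈ 0.506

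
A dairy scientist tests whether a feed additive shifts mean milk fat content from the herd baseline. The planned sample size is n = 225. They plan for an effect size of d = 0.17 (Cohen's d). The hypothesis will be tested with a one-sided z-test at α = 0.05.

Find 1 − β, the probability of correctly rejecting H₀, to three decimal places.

Power ≈ 0.817

Noncentrality parameter: δ = d·√n = 0.17 × √225 = 2.5500
One-sided α = 0.05 → critical value z_{0.05} = 1.645.
Power = Φ(δ − 1.645) = Φ(0.905) = 0.8173.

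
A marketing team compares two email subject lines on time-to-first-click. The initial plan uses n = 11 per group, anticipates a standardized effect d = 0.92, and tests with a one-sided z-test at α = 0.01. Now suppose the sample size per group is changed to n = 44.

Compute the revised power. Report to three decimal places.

With n = 44 per group: δ = d·√(n/2) = 0.92 × √(44/2) = 4.3152. Critical value z_{0.01} = 2.326.
Revised power = Φ(δ − 2.326) = Φ(1.989) = 0.9766.

Power ≈ 0.977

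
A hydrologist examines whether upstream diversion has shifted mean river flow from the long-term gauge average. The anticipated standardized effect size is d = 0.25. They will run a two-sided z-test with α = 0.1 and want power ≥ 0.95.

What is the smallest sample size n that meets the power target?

n = 174

For power 0.95 need Φ(δ − z_{0.05}) = 0.95, so δ = z_{0.05} + z_{0.05} = 1.645 + 1.645 = 3.290.
(Ignoring the negligible lower-tail rejection probability gives the usual closed-form inversion.)
δ = d·√n ⇒ n = (δ/d)² = (3.290 / 0.25)² = 173.15.
Rounding up, n = 174.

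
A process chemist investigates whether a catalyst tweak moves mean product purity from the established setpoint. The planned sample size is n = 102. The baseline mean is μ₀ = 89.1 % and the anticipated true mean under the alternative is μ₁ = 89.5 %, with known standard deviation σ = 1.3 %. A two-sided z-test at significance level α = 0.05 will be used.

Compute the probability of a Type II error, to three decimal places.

β ≈ 0.126

Standardized effect: d = |μ₁ − μ₀| / σ = |89.5 − 89.1| / 1.3 = 0.3077
Noncentrality parameter: δ = d·√n = 0.3077 × √102 = 3.1075
Critical value for a two-sided test at α = 0.05: z_{α/2} = 1.960.
Power = Φ(δ − 1.960) + Φ(−δ − 1.960) = Φ(1.148) + Φ(-5.068) = 0.8744 + 0.0000 = 0.8744.
Type II error: β = 1 − power = 1 − 0.8744 = 0.1256.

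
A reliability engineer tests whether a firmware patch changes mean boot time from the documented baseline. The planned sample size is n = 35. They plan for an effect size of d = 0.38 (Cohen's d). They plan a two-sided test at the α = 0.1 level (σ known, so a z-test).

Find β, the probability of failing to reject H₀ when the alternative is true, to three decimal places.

β ≈ 0.273

Noncentrality parameter: δ = d·√n = 0.38 × √35 = 2.2481
Critical value for a two-sided test at α = 0.1: z_{α/2} = 1.645.
Power = Φ(δ − 1.645) + Φ(−δ − 1.645) = Φ(0.603) + Φ(-3.893) = 0.7268 + 0.0000 = 0.7269.
Type II error: β = 1 − power = 1 − 0.7269 = 0.2731.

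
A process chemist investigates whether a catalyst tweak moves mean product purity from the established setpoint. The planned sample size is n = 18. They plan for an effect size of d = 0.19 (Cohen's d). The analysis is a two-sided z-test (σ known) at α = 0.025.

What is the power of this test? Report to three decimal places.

Power ≈ 0.077

Noncentrality parameter: δ = d·√n = 0.19 × √18 = 0.8061
Critical value for a two-sided test at α = 0.025: z_{α/2} = 2.241.
Power = Φ(δ − 2.241) + Φ(−δ − 2.241) = Φ(-1.435) + Φ(-3.048) = 0.0756 + 0.0012 = 0.0768.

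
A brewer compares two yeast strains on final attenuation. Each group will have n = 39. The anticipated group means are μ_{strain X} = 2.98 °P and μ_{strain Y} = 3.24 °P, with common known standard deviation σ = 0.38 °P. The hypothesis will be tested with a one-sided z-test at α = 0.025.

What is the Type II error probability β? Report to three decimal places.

β ≈ 0.144

Standardized effect: d = |μ_{strain X} − μ_{strain Y}| / σ = |2.98 − 3.24| / 0.38 = 0.6842
Noncentrality parameter: λ = d·√(n/2) = 0.6842 × √(39/2) = 3.0214
Critical value for a one-sided test at α = 0.025: z_α = 1.960.
Power = P(Z > 1.960 − λ) = Φ(1.061) = 0.8558.
Type II error: β = 1 − power = 1 − 0.8558 = 0.1442.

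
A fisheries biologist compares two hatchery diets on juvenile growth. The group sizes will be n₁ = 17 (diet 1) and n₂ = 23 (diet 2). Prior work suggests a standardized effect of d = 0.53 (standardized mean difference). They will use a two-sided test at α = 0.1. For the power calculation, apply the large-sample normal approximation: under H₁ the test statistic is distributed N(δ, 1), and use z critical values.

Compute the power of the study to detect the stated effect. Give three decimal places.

Noncentrality parameter: δ = d / √(1/n₁ + 1/n₂) = 0.53 / √(1/17 + 1/23) = 1.6570
Two-sided α = 0.1 → critical value z_{0.05} = 1.645.
Power = Φ(δ − 1.645) + Φ(−δ − 1.645) = Φ(0.012) + Φ(-3.302) = 0.5049 + 0.0005 = 0.5053.

Power ≈ 0.505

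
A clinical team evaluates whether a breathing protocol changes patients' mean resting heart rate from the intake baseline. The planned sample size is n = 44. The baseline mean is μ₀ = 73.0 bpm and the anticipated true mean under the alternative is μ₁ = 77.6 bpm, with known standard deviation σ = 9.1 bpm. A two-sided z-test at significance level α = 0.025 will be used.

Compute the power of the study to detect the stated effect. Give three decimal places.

Power ≈ 0.867

Standardized effect: d = |μ₁ − μ₀| / σ = |77.6 − 73.0| / 9.1 = 0.5055
Noncentrality parameter: δ = d·√n = 0.5055 × √44 = 3.3531
Two-sided α = 0.025 → critical value z_{0.0125} = 2.241.
Power = Φ(δ − 2.241) + Φ(−δ − 2.241) = Φ(1.112) + Φ(-5.594) = 0.8669 + 0.0000 = 0.8669.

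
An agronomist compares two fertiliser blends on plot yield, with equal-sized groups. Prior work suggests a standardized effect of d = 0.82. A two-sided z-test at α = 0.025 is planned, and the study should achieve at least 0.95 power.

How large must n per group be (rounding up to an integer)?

For power 0.95 need Φ(δ − z_{0.0125}) = 0.95, so δ = z_{0.0125} + z_{0.05} = 2.241 + 1.645 = 3.886.
(Ignoring the negligible lower-tail rejection probability gives the usual closed-form inversion.)
δ = d·√(n/2) ⇒ n = 2(δ/d)² = 2 × (3.886 / 0.82)² = 44.92.
Rounding up, n = 45 per group.

n = 45 per group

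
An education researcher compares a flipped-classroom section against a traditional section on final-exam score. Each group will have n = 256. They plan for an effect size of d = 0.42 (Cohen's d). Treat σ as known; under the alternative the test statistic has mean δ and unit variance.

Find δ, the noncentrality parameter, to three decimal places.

The noncentrality parameter scales effect size by the design's sample-size factor: δ = d·√(n/2) = 0.42 × √(256/2) = 4.7518

δ ≈ 4.752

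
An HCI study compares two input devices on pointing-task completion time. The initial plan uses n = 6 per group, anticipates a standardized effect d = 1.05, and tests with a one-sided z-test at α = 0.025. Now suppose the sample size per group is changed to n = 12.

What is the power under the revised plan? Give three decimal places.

With n = 12 per group: δ = d·√(n/2) = 1.05 × √(12/2) = 2.5720. Critical value z_{0.025} = 1.960.
Revised power = Φ(δ − 1.960) = Φ(0.612) = 0.7297.

Power ≈ 0.730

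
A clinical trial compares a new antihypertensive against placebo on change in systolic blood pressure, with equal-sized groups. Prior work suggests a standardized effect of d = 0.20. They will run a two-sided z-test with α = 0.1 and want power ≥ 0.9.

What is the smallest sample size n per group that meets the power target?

n = 429 per group

For power 0.9 need Φ(δ − z_{0.05}) = 0.9, so δ = z_{0.05} + z_{0.10} = 1.645 + 1.282 = 2.926.
(For δ > 0 the lower-tail rejection region contributes negligibly to power, so the one-term inversion is standard.)
δ = d·√(n/2) ⇒ n = 2(δ/d)² = 2 × (2.926 / 0.20)² = 428.19.
Round up to the next whole unit.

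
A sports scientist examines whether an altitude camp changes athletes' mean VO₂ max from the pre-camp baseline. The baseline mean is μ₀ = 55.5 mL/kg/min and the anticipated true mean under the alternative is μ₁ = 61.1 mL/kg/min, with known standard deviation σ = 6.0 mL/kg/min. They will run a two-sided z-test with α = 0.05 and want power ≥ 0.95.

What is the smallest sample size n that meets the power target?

n = 15

Standardized effect: d = |μ₁ − μ₀| / σ = |61.1 − 55.5| / 6.0 = 0.9333
For power 0.95 need Φ(δ − z_{0.025}) = 0.95, so δ = z_{0.025} + z_{0.05} = 1.960 + 1.645 = 3.605.
(For δ > 0 the lower-tail rejection region contributes negligibly to power, so the one-term inversion is standard.)
δ = d·√n ⇒ n = (δ/d)² = (3.605 / 0.9333)² = 14.92.
Round up to the next whole unit.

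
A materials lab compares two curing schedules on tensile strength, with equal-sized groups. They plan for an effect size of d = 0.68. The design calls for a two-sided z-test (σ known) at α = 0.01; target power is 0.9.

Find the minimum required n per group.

n = 65 per group

Set Φ(δ − 2.576) = 0.9; then δ − 2.576 = Φ⁻¹(0.9) = 1.282, giving δ = 3.857.
(Ignoring the negligible lower-tail rejection probability gives the usual closed-form inversion.)
δ = d·√(n/2) ⇒ n = 2(δ/d)² = 2 × (3.857 / 0.68)² = 64.36.
Rounding up, n = 65 per group.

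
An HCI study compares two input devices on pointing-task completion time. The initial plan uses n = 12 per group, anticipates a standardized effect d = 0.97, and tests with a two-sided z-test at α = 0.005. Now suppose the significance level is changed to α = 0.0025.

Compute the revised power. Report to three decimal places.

δ = d·√(n/2) = 0.97 × √(12/2) = 2.3760 (unchanged). New critical value: z_{0.0013} = 3.023.
Revised power = Φ(δ − 3.023) + Φ(−δ − 3.023) = Φ(-0.647) + Φ(-5.399) = 0.2587 + 0.0000 = 0.2587.

Power ≈ 0.259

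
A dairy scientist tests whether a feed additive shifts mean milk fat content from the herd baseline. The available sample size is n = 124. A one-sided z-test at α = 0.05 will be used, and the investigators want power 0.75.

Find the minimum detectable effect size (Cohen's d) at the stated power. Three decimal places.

d ≈ 0.208

Required noncentrality: δ = z_{0.05} + z_{0.25} = 1.645 + 0.674 = 2.319.
δ = d·√n ⇒ d = δ/√n = 2.319/√124 = 0.2083.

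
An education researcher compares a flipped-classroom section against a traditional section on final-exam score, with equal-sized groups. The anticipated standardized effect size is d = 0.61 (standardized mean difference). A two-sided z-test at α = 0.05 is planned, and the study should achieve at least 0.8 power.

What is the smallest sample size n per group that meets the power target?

Set Φ(δ − 1.960) = 0.8; then δ − 1.960 = Φ⁻¹(0.8) = 0.842, giving δ = 2.802.
(For δ > 0 the lower-tail rejection region contributes negligibly to power, so the one-term inversion is standard.)
δ = d·√(n/2) ⇒ n = 2(δ/d)² = 2 × (2.802 / 0.61)² = 42.19.
Rounding up, n = 43 per group.

n = 43 per group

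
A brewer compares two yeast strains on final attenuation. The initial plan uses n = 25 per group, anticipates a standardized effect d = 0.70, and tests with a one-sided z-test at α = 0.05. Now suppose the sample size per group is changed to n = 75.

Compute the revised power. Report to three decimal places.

With n = 75 per group: δ = d·√(n/2) = 0.70 × √(75/2) = 4.2866. Critical value z_{0.05} = 1.645.
Revised power = P(Z > 1.645 − δ) = Φ(2.642) = 0.9959.

Power ≈ 0.996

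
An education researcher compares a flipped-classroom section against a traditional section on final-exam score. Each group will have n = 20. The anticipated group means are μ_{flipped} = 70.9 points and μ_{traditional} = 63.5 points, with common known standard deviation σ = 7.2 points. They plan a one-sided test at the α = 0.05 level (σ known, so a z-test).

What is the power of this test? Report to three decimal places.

Standardized effect: d = |μ_{flipped} − μ_{traditional}| / σ = |70.9 − 63.5| / 7.2 = 1.0278
Noncentrality parameter: δ = d·√(n/2) = 1.0278 × √(20/2) = 3.2501
Critical value for a one-sided test at α = 0.05: z_α = 1.645.
Power = P(Z > 1.645 − δ) = Φ(1.605) = 0.9458.

Power ≈ 0.946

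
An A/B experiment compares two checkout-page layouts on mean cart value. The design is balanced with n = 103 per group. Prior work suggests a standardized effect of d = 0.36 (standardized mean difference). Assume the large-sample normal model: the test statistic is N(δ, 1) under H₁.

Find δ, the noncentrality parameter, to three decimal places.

The noncentrality parameter scales effect size by the design's sample-size factor: δ = d·√(n/2) = 0.36 × √(103/2) = 2.5835

δ ≈ 2.583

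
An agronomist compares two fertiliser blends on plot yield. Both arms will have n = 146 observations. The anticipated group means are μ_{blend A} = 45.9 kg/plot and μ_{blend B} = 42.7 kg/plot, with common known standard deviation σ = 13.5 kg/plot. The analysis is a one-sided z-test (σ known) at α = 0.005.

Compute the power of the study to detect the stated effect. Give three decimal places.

Power ≈ 0.291

Standardized effect: d = |μ_{blend A} − μ_{blend B}| / σ = |45.9 − 42.7| / 13.5 = 0.2370
Noncentrality parameter: δ = d·√(n/2) = 0.2370 × √(146/2) = 2.0252
One-sided α = 0.005 → critical value z_{0.005} = 2.576.
Power = P(Z > 2.576 − δ) = Φ(-0.551) = 0.2910.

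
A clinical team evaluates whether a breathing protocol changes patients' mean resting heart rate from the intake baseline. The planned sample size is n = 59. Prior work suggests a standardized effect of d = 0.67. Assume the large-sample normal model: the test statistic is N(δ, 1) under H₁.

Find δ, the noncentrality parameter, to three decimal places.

The noncentrality parameter scales effect size by the design's sample-size factor: δ = d·√n = 0.67 × √59 = 5.1464

δ ≈ 5.146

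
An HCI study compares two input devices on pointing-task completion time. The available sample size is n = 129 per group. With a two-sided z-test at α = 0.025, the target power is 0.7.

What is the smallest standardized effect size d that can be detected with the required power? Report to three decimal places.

Need Φ(δ − 2.241) = 0.7, so δ = 2.241 + 0.524 = 2.766.
(Lower-tail contribution to power is negligible for δ > 0.)
δ = d·√(n/2) ⇒ d = δ/√(n/2) = 2.766/√(129/2) = 0.3444.

d ≈ 0.344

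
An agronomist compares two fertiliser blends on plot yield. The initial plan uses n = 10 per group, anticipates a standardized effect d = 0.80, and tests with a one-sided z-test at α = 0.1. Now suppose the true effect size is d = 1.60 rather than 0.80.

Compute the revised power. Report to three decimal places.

With d = 1.60: δ = d·√(n/2) = 1.60 × √(10/2) = 3.5777. Critical value z_{0.1} = 1.282.
Revised power = P(Z > 1.282 − δ) = Φ(2.296) = 0.9892.

Power ≈ 0.989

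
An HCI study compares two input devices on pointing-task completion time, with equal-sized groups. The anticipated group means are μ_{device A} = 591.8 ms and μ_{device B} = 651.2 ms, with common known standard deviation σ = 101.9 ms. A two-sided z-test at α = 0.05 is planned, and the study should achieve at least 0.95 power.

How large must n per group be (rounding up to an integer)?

Standardized effect: d = |μ_{device A} − μ_{device B}| / σ = |591.8 − 651.2| / 101.9 = 0.5829
For power 0.95 need Φ(δ − z_{0.025}) = 0.95, so δ = z_{0.025} + z_{0.05} = 1.960 + 1.645 = 3.605.
(Ignoring the negligible lower-tail rejection probability gives the usual closed-form inversion.)
δ = d·√(n/2) ⇒ n = 2(δ/d)² = 2 × (3.605 / 0.5829)² = 76.48.
Round up to the next whole unit.

n = 77 per group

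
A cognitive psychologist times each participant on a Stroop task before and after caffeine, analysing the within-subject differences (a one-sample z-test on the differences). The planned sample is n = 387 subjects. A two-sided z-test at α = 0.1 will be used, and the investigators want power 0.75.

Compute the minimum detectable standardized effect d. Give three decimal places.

d ≈ 0.118

Required noncentrality: δ = z_{0.05} + z_{0.25} = 1.645 + 0.674 = 2.319.
(Lower-tail contribution to power is negligible for δ > 0.)
δ = d·√n ⇒ d = δ/√n = 2.319/√387 = 0.1179.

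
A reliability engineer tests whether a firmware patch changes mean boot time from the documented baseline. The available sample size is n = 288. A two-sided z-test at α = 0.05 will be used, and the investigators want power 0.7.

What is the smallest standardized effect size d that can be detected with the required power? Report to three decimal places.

d ≈ 0.146

Required noncentrality: δ = z_{0.025} + z_{0.30} = 1.960 + 0.524 = 2.484.
(The second rejection-region term Φ(−δ − z_{α/2}) is negligible and dropped.)
δ = d·√n ⇒ d = δ/√n = 2.484/√288 = 0.1464.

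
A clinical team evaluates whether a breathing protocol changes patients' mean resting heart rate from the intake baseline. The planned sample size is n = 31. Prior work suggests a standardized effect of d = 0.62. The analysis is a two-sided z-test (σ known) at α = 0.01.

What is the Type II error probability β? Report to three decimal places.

β ≈ 0.190

Noncentrality parameter: δ = d·√n = 0.62 × √31 = 3.4520
Two-sided α = 0.01 → critical value z_{0.005} = 2.576.
Power = Φ(δ − 2.576) + Φ(−δ − 2.576) = Φ(0.876) + Φ(-6.028) = 0.8095 + 0.0000 = 0.8095.
Type II error: β = 1 − power = 1 − 0.8095 = 0.1905.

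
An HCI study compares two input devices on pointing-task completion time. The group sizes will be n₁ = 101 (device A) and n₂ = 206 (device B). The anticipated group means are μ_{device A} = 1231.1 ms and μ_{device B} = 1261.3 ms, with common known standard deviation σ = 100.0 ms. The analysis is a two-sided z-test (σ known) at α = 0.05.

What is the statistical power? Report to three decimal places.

Standardized effect: d = |μ_{device A} − μ_{device B}| / σ = |1231.1 − 1261.3| / 100.0 = 0.3020
Noncentrality parameter: δ = d / √(1/n₁ + 1/n₂) = 0.3020 / √(1/101 + 1/206) = 2.4862
Two-sided α = 0.05 → critical value z_{0.025} = 1.960.
Power = Φ(δ − 1.960) + Φ(−δ − 1.960) = Φ(0.526) + Φ(-4.446) = 0.7006 + 0.0000 = 0.7006.

Power ≈ 0.701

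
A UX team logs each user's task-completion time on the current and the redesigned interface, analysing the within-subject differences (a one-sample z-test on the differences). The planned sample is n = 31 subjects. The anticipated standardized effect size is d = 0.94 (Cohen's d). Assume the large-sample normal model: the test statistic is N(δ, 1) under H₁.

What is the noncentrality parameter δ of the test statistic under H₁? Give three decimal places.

δ ≈ 5.234

The noncentrality parameter scales effect size by the design's sample-size factor: δ = d·√n = 0.94 × √31 = 5.2337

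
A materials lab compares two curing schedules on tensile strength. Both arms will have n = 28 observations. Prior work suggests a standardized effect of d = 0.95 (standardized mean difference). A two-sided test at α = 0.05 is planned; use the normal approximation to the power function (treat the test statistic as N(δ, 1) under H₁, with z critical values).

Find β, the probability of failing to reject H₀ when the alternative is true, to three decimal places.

Noncentrality parameter: δ = d·√(n/2) = 0.95 × √(28/2) = 3.5546
Critical value for a two-sided test at α = 0.05: z_{α/2} = 1.960.
Power = Φ(δ − 1.960) + Φ(−δ − 1.960) = Φ(1.595) + Φ(-5.515) = 0.9446 + 0.0000 = 0.9446.
Type II error: β = 1 − power = 1 − 0.9446 = 0.0554.

β ≈ 0.055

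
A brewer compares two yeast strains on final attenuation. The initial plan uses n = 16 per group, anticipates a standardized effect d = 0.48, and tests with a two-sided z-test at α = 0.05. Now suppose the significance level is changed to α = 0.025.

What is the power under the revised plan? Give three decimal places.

Power ≈ 0.189

δ = d·√(n/2) = 0.48 × √(16/2) = 1.3576 (unchanged). New critical value: z_{0.0125} = 2.241.
Revised power = Φ(δ − 2.241) + Φ(−δ − 2.241) = Φ(-0.884) + Φ(-3.599) = 0.1884 + 0.0002 = 0.1886.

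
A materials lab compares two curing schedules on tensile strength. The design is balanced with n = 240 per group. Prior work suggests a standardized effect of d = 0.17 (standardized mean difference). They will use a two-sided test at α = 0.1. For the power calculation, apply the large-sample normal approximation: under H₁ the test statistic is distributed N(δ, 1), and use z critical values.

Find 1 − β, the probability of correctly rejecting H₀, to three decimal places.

Noncentrality parameter: δ = d·√(n/2) = 0.17 × √(240/2) = 1.8623
Two-sided α = 0.1 → critical value z_{0.05} = 1.645.
Power = Φ(δ − 1.645) + Φ(−δ − 1.645) = Φ(0.217) + Φ(-3.507) = 0.5861 + 0.0002 = 0.5863.

Power ≈ 0.586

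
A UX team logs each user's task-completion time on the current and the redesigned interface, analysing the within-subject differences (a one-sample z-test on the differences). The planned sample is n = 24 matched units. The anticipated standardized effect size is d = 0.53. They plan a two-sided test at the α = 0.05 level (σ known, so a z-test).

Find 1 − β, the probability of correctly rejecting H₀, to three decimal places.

Noncentrality parameter: δ = d·√n = 0.53 × √24 = 2.5965
Two-sided α = 0.05 → critical value z_{0.025} = 1.960.
Power = Φ(δ − 1.960) + Φ(−δ − 1.960) = Φ(0.636) + Φ(-4.556) = 0.7378 + 0.0000 = 0.7378.

Power ≈ 0.738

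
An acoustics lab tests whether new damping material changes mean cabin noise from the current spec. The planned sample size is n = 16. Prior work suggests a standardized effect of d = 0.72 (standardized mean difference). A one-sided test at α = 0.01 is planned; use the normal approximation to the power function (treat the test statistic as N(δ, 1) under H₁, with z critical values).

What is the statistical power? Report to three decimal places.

Power ≈ 0.710

Noncentrality parameter: δ = d·√n = 0.72 × √16 = 2.8800
Critical value for a one-sided test at α = 0.01: z_α = 2.326.
Power = Φ(δ − 2.326) = Φ(0.554) = 0.7101.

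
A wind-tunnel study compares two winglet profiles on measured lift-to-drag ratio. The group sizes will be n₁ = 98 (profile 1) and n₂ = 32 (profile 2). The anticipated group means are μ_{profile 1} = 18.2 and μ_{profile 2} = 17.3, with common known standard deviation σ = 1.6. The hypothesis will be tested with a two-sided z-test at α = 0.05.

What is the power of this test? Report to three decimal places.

Power ≈ 0.789

Standardized effect: d = |μ_{profile 1} − μ_{profile 2}| / σ = |18.2 − 17.3| / 1.6 = 0.5625
Noncentrality parameter: δ = d / √(1/n₁ + 1/n₂) = 0.5625 / √(1/98 + 1/32) = 2.7627
Critical value for a two-sided test at α = 0.05: z_{α/2} = 1.960.
Power = Φ(δ − 1.960) + Φ(−δ − 1.960) = Φ(0.803) + Φ(-4.723) = 0.7889 + 0.0000 = 0.7889.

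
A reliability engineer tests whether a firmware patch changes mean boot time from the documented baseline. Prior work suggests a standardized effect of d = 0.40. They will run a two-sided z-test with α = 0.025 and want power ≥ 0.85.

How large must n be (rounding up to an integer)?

For power 0.85 need Φ(δ − z_{0.0125}) = 0.85, so δ = z_{0.0125} + z_{0.15} = 2.241 + 1.036 = 3.278.
(The Φ(−δ − z_{α/2}) term is vanishingly small for δ > 0 and is dropped in the standard sample-size formula.)
δ = d·√n ⇒ n = (δ/d)² = (3.278 / 0.40)² = 67.15.
Rounding up, n = 68.

n = 68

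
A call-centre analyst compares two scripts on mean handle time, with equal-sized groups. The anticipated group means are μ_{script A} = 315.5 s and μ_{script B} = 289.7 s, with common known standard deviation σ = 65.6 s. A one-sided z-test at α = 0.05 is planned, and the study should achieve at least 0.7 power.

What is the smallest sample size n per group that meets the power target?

Standardized effect: d = |μ_{script A} − μ_{script B}| / σ = |315.5 − 289.7| / 65.6 = 0.3933
For power 0.7 need Φ(δ − z_{0.05}) = 0.7, so δ = z_{0.05} + z_{0.30} = 1.645 + 0.524 = 2.169.
δ = d·√(n/2) ⇒ n = 2(δ/d)² = 2 × (2.169 / 0.3933)² = 60.84.
Rounding up, n = 61 per group.

n = 61 per group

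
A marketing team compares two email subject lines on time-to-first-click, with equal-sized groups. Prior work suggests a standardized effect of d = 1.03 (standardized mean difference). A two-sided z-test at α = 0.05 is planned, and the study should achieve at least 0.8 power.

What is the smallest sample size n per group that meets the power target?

n = 15 per group

For power 0.8 need Φ(δ − z_{0.025}) = 0.8, so δ = z_{0.025} + z_{0.20} = 1.960 + 0.842 = 2.802.
(The Φ(−δ − z_{α/2}) term is vanishingly small for δ > 0 and is dropped in the standard sample-size formula.)
δ = d·√(n/2) ⇒ n = 2(δ/d)² = 2 × (2.802 / 1.03)² = 14.80.
Round up to the next whole unit.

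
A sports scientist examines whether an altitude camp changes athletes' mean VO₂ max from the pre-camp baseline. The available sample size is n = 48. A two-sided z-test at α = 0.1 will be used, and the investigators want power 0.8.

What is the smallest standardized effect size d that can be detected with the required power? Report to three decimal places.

Required noncentrality: δ = z_{0.05} + z_{0.20} = 1.645 + 0.842 = 2.486.
(The second rejection-region term Φ(−δ − z_{α/2}) is negligible and dropped.)
δ = d·√n ⇒ d = δ/√n = 2.486/√48 = 0.3589.

d ≈ 0.359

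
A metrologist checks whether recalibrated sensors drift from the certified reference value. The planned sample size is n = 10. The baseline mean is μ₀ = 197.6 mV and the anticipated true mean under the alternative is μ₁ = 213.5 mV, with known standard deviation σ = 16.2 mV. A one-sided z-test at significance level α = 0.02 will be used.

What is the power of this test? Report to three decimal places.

Standardized effect: d = |μ₁ − μ₀| / σ = |213.5 − 197.6| / 16.2 = 0.9815
Noncentrality parameter: δ = d·√n = 0.9815 × √10 = 3.1037
Critical value for a one-sided test at α = 0.02: z_α = 2.054.
Power = P(Z > 2.054 − δ) = Φ(1.050) = 0.8531.

Power ≈ 0.853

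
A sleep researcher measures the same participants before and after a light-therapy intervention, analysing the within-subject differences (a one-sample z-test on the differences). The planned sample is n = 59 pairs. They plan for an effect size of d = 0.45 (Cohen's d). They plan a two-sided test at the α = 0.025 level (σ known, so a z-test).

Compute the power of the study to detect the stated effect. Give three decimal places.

Noncentrality parameter: λ = d·√n = 0.45 × √59 = 3.4565
Critical value for a two-sided test at α = 0.025: z_{α/2} = 2.241.
Power = Φ(λ − 2.241) + Φ(−λ − 2.241) = Φ(1.215) + Φ(-5.698) = 0.8878 + 0.0000 = 0.8878.

Power ≈ 0.888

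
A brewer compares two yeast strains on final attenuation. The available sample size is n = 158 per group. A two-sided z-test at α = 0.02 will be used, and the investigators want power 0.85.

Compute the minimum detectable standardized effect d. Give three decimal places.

d ≈ 0.378

Need Φ(δ − 2.326) = 0.85, so δ = 2.326 + 1.036 = 3.363.
(Lower-tail contribution to power is negligible for δ > 0.)
δ = d·√(n/2) ⇒ d = δ/√(n/2) = 3.363/√(158/2) = 0.3783.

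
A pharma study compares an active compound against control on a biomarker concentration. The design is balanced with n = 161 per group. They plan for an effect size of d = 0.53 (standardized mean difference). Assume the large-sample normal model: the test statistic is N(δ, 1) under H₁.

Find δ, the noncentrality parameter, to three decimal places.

δ = d·√(n/2) = 0.53 × √(161/2) = 4.7553

δ ≈ 4.755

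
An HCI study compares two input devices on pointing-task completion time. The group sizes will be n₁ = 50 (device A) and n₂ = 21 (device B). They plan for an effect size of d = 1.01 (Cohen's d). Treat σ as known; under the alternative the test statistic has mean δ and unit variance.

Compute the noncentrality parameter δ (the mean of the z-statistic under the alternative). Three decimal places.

δ ≈ 3.884

δ = d / √(1/n₁ + 1/n₂) = 1.01 / √(1/50 + 1/21) = 3.8841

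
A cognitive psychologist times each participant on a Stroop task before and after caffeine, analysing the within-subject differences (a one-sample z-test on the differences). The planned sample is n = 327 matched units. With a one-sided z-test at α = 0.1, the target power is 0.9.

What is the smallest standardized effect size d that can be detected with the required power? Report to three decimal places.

d ≈ 0.142

Need Φ(δ − 1.282) = 0.9, so δ = 1.282 + 1.282 = 2.563.
δ = d·√n ⇒ d = δ/√n = 2.563/√327 = 0.1417.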